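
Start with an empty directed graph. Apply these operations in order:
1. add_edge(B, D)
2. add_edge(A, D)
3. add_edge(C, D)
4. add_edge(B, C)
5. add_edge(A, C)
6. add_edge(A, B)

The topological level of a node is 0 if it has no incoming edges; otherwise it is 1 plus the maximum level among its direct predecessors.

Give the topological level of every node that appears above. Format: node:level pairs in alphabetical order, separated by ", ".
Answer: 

Op 1: add_edge(B, D). Edges now: 1
Op 2: add_edge(A, D). Edges now: 2
Op 3: add_edge(C, D). Edges now: 3
Op 4: add_edge(B, C). Edges now: 4
Op 5: add_edge(A, C). Edges now: 5
Op 6: add_edge(A, B). Edges now: 6
Compute levels (Kahn BFS):
  sources (in-degree 0): A
  process A: level=0
    A->B: in-degree(B)=0, level(B)=1, enqueue
    A->C: in-degree(C)=1, level(C)>=1
    A->D: in-degree(D)=2, level(D)>=1
  process B: level=1
    B->C: in-degree(C)=0, level(C)=2, enqueue
    B->D: in-degree(D)=1, level(D)>=2
  process C: level=2
    C->D: in-degree(D)=0, level(D)=3, enqueue
  process D: level=3
All levels: A:0, B:1, C:2, D:3

Answer: A:0, B:1, C:2, D:3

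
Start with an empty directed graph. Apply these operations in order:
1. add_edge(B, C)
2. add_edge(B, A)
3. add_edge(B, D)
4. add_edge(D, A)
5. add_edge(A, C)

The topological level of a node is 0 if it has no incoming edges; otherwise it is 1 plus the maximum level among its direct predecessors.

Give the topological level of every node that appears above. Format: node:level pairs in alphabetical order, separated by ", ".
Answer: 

Op 1: add_edge(B, C). Edges now: 1
Op 2: add_edge(B, A). Edges now: 2
Op 3: add_edge(B, D). Edges now: 3
Op 4: add_edge(D, A). Edges now: 4
Op 5: add_edge(A, C). Edges now: 5
Compute levels (Kahn BFS):
  sources (in-degree 0): B
  process B: level=0
    B->A: in-degree(A)=1, level(A)>=1
    B->C: in-degree(C)=1, level(C)>=1
    B->D: in-degree(D)=0, level(D)=1, enqueue
  process D: level=1
    D->A: in-degree(A)=0, level(A)=2, enqueue
  process A: level=2
    A->C: in-degree(C)=0, level(C)=3, enqueue
  process C: level=3
All levels: A:2, B:0, C:3, D:1

Answer: A:2, B:0, C:3, D:1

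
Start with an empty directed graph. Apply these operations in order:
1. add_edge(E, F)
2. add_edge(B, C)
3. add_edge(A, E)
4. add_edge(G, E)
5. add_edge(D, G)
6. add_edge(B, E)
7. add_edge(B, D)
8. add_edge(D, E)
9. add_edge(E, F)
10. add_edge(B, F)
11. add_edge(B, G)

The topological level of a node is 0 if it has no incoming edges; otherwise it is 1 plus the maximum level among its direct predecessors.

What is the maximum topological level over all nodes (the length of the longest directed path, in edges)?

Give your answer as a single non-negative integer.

Op 1: add_edge(E, F). Edges now: 1
Op 2: add_edge(B, C). Edges now: 2
Op 3: add_edge(A, E). Edges now: 3
Op 4: add_edge(G, E). Edges now: 4
Op 5: add_edge(D, G). Edges now: 5
Op 6: add_edge(B, E). Edges now: 6
Op 7: add_edge(B, D). Edges now: 7
Op 8: add_edge(D, E). Edges now: 8
Op 9: add_edge(E, F) (duplicate, no change). Edges now: 8
Op 10: add_edge(B, F). Edges now: 9
Op 11: add_edge(B, G). Edges now: 10
Compute levels (Kahn BFS):
  sources (in-degree 0): A, B
  process A: level=0
    A->E: in-degree(E)=3, level(E)>=1
  process B: level=0
    B->C: in-degree(C)=0, level(C)=1, enqueue
    B->D: in-degree(D)=0, level(D)=1, enqueue
    B->E: in-degree(E)=2, level(E)>=1
    B->F: in-degree(F)=1, level(F)>=1
    B->G: in-degree(G)=1, level(G)>=1
  process C: level=1
  process D: level=1
    D->E: in-degree(E)=1, level(E)>=2
    D->G: in-degree(G)=0, level(G)=2, enqueue
  process G: level=2
    G->E: in-degree(E)=0, level(E)=3, enqueue
  process E: level=3
    E->F: in-degree(F)=0, level(F)=4, enqueue
  process F: level=4
All levels: A:0, B:0, C:1, D:1, E:3, F:4, G:2
max level = 4

Answer: 4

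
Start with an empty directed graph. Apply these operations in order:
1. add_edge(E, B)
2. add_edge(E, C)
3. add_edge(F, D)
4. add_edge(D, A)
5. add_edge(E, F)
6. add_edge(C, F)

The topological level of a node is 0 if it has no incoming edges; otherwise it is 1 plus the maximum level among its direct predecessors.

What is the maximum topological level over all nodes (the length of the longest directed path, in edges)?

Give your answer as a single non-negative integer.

Op 1: add_edge(E, B). Edges now: 1
Op 2: add_edge(E, C). Edges now: 2
Op 3: add_edge(F, D). Edges now: 3
Op 4: add_edge(D, A). Edges now: 4
Op 5: add_edge(E, F). Edges now: 5
Op 6: add_edge(C, F). Edges now: 6
Compute levels (Kahn BFS):
  sources (in-degree 0): E
  process E: level=0
    E->B: in-degree(B)=0, level(B)=1, enqueue
    E->C: in-degree(C)=0, level(C)=1, enqueue
    E->F: in-degree(F)=1, level(F)>=1
  process B: level=1
  process C: level=1
    C->F: in-degree(F)=0, level(F)=2, enqueue
  process F: level=2
    F->D: in-degree(D)=0, level(D)=3, enqueue
  process D: level=3
    D->A: in-degree(A)=0, level(A)=4, enqueue
  process A: level=4
All levels: A:4, B:1, C:1, D:3, E:0, F:2
max level = 4

Answer: 4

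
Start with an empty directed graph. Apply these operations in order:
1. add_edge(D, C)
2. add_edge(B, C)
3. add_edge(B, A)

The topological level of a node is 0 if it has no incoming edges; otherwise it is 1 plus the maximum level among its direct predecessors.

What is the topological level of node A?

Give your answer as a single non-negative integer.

Answer: 1

Derivation:
Op 1: add_edge(D, C). Edges now: 1
Op 2: add_edge(B, C). Edges now: 2
Op 3: add_edge(B, A). Edges now: 3
Compute levels (Kahn BFS):
  sources (in-degree 0): B, D
  process B: level=0
    B->A: in-degree(A)=0, level(A)=1, enqueue
    B->C: in-degree(C)=1, level(C)>=1
  process D: level=0
    D->C: in-degree(C)=0, level(C)=1, enqueue
  process A: level=1
  process C: level=1
All levels: A:1, B:0, C:1, D:0
level(A) = 1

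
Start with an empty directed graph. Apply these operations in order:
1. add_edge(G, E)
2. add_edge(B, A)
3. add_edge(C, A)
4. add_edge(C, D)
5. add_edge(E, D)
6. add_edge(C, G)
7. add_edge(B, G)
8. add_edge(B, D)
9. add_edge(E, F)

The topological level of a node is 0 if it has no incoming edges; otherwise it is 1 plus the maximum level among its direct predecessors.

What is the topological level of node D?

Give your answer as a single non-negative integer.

Op 1: add_edge(G, E). Edges now: 1
Op 2: add_edge(B, A). Edges now: 2
Op 3: add_edge(C, A). Edges now: 3
Op 4: add_edge(C, D). Edges now: 4
Op 5: add_edge(E, D). Edges now: 5
Op 6: add_edge(C, G). Edges now: 6
Op 7: add_edge(B, G). Edges now: 7
Op 8: add_edge(B, D). Edges now: 8
Op 9: add_edge(E, F). Edges now: 9
Compute levels (Kahn BFS):
  sources (in-degree 0): B, C
  process B: level=0
    B->A: in-degree(A)=1, level(A)>=1
    B->D: in-degree(D)=2, level(D)>=1
    B->G: in-degree(G)=1, level(G)>=1
  process C: level=0
    C->A: in-degree(A)=0, level(A)=1, enqueue
    C->D: in-degree(D)=1, level(D)>=1
    C->G: in-degree(G)=0, level(G)=1, enqueue
  process A: level=1
  process G: level=1
    G->E: in-degree(E)=0, level(E)=2, enqueue
  process E: level=2
    E->D: in-degree(D)=0, level(D)=3, enqueue
    E->F: in-degree(F)=0, level(F)=3, enqueue
  process D: level=3
  process F: level=3
All levels: A:1, B:0, C:0, D:3, E:2, F:3, G:1
level(D) = 3

Answer: 3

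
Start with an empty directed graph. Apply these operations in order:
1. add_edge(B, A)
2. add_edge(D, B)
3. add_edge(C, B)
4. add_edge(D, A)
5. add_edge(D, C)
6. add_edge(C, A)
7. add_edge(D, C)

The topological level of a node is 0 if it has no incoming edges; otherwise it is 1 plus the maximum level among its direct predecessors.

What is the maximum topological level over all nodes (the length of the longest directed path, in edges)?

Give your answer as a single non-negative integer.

Answer: 3

Derivation:
Op 1: add_edge(B, A). Edges now: 1
Op 2: add_edge(D, B). Edges now: 2
Op 3: add_edge(C, B). Edges now: 3
Op 4: add_edge(D, A). Edges now: 4
Op 5: add_edge(D, C). Edges now: 5
Op 6: add_edge(C, A). Edges now: 6
Op 7: add_edge(D, C) (duplicate, no change). Edges now: 6
Compute levels (Kahn BFS):
  sources (in-degree 0): D
  process D: level=0
    D->A: in-degree(A)=2, level(A)>=1
    D->B: in-degree(B)=1, level(B)>=1
    D->C: in-degree(C)=0, level(C)=1, enqueue
  process C: level=1
    C->A: in-degree(A)=1, level(A)>=2
    C->B: in-degree(B)=0, level(B)=2, enqueue
  process B: level=2
    B->A: in-degree(A)=0, level(A)=3, enqueue
  process A: level=3
All levels: A:3, B:2, C:1, D:0
max level = 3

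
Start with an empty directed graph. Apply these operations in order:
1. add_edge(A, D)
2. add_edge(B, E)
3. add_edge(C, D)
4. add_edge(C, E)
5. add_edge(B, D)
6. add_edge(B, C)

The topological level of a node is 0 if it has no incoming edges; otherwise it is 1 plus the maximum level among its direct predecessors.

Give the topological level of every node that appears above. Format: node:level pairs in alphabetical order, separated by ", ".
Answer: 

Op 1: add_edge(A, D). Edges now: 1
Op 2: add_edge(B, E). Edges now: 2
Op 3: add_edge(C, D). Edges now: 3
Op 4: add_edge(C, E). Edges now: 4
Op 5: add_edge(B, D). Edges now: 5
Op 6: add_edge(B, C). Edges now: 6
Compute levels (Kahn BFS):
  sources (in-degree 0): A, B
  process A: level=0
    A->D: in-degree(D)=2, level(D)>=1
  process B: level=0
    B->C: in-degree(C)=0, level(C)=1, enqueue
    B->D: in-degree(D)=1, level(D)>=1
    B->E: in-degree(E)=1, level(E)>=1
  process C: level=1
    C->D: in-degree(D)=0, level(D)=2, enqueue
    C->E: in-degree(E)=0, level(E)=2, enqueue
  process D: level=2
  process E: level=2
All levels: A:0, B:0, C:1, D:2, E:2

Answer: A:0, B:0, C:1, D:2, E:2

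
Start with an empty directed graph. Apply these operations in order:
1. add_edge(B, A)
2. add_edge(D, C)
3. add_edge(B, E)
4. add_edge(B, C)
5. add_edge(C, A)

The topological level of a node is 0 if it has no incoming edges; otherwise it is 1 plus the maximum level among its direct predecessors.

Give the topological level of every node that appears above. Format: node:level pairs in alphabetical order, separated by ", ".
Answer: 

Answer: A:2, B:0, C:1, D:0, E:1

Derivation:
Op 1: add_edge(B, A). Edges now: 1
Op 2: add_edge(D, C). Edges now: 2
Op 3: add_edge(B, E). Edges now: 3
Op 4: add_edge(B, C). Edges now: 4
Op 5: add_edge(C, A). Edges now: 5
Compute levels (Kahn BFS):
  sources (in-degree 0): B, D
  process B: level=0
    B->A: in-degree(A)=1, level(A)>=1
    B->C: in-degree(C)=1, level(C)>=1
    B->E: in-degree(E)=0, level(E)=1, enqueue
  process D: level=0
    D->C: in-degree(C)=0, level(C)=1, enqueue
  process E: level=1
  process C: level=1
    C->A: in-degree(A)=0, level(A)=2, enqueue
  process A: level=2
All levels: A:2, B:0, C:1, D:0, E:1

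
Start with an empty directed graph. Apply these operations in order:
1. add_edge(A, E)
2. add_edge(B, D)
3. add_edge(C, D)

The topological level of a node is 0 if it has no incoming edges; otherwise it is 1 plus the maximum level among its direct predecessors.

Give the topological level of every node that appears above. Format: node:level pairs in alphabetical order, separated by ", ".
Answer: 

Op 1: add_edge(A, E). Edges now: 1
Op 2: add_edge(B, D). Edges now: 2
Op 3: add_edge(C, D). Edges now: 3
Compute levels (Kahn BFS):
  sources (in-degree 0): A, B, C
  process A: level=0
    A->E: in-degree(E)=0, level(E)=1, enqueue
  process B: level=0
    B->D: in-degree(D)=1, level(D)>=1
  process C: level=0
    C->D: in-degree(D)=0, level(D)=1, enqueue
  process E: level=1
  process D: level=1
All levels: A:0, B:0, C:0, D:1, E:1

Answer: A:0, B:0, C:0, D:1, E:1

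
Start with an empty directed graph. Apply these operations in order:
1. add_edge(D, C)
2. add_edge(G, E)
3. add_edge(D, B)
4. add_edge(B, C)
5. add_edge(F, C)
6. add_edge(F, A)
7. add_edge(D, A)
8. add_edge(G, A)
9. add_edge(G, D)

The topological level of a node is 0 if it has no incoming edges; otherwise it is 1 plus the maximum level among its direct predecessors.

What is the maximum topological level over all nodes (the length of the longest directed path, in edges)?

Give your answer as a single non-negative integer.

Answer: 3

Derivation:
Op 1: add_edge(D, C). Edges now: 1
Op 2: add_edge(G, E). Edges now: 2
Op 3: add_edge(D, B). Edges now: 3
Op 4: add_edge(B, C). Edges now: 4
Op 5: add_edge(F, C). Edges now: 5
Op 6: add_edge(F, A). Edges now: 6
Op 7: add_edge(D, A). Edges now: 7
Op 8: add_edge(G, A). Edges now: 8
Op 9: add_edge(G, D). Edges now: 9
Compute levels (Kahn BFS):
  sources (in-degree 0): F, G
  process F: level=0
    F->A: in-degree(A)=2, level(A)>=1
    F->C: in-degree(C)=2, level(C)>=1
  process G: level=0
    G->A: in-degree(A)=1, level(A)>=1
    G->D: in-degree(D)=0, level(D)=1, enqueue
    G->E: in-degree(E)=0, level(E)=1, enqueue
  process D: level=1
    D->A: in-degree(A)=0, level(A)=2, enqueue
    D->B: in-degree(B)=0, level(B)=2, enqueue
    D->C: in-degree(C)=1, level(C)>=2
  process E: level=1
  process A: level=2
  process B: level=2
    B->C: in-degree(C)=0, level(C)=3, enqueue
  process C: level=3
All levels: A:2, B:2, C:3, D:1, E:1, F:0, G:0
max level = 3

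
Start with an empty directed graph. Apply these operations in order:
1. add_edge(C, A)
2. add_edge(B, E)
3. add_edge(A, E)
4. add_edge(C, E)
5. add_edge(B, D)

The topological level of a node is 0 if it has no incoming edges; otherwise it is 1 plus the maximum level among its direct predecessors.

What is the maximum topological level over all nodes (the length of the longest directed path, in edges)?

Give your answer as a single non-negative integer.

Answer: 2

Derivation:
Op 1: add_edge(C, A). Edges now: 1
Op 2: add_edge(B, E). Edges now: 2
Op 3: add_edge(A, E). Edges now: 3
Op 4: add_edge(C, E). Edges now: 4
Op 5: add_edge(B, D). Edges now: 5
Compute levels (Kahn BFS):
  sources (in-degree 0): B, C
  process B: level=0
    B->D: in-degree(D)=0, level(D)=1, enqueue
    B->E: in-degree(E)=2, level(E)>=1
  process C: level=0
    C->A: in-degree(A)=0, level(A)=1, enqueue
    C->E: in-degree(E)=1, level(E)>=1
  process D: level=1
  process A: level=1
    A->E: in-degree(E)=0, level(E)=2, enqueue
  process E: level=2
All levels: A:1, B:0, C:0, D:1, E:2
max level = 2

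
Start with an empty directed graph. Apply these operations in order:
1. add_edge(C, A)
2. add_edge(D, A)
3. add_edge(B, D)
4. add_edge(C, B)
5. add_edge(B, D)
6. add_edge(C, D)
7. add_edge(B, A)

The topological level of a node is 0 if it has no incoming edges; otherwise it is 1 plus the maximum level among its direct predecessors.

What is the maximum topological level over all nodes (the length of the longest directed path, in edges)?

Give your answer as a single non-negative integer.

Op 1: add_edge(C, A). Edges now: 1
Op 2: add_edge(D, A). Edges now: 2
Op 3: add_edge(B, D). Edges now: 3
Op 4: add_edge(C, B). Edges now: 4
Op 5: add_edge(B, D) (duplicate, no change). Edges now: 4
Op 6: add_edge(C, D). Edges now: 5
Op 7: add_edge(B, A). Edges now: 6
Compute levels (Kahn BFS):
  sources (in-degree 0): C
  process C: level=0
    C->A: in-degree(A)=2, level(A)>=1
    C->B: in-degree(B)=0, level(B)=1, enqueue
    C->D: in-degree(D)=1, level(D)>=1
  process B: level=1
    B->A: in-degree(A)=1, level(A)>=2
    B->D: in-degree(D)=0, level(D)=2, enqueue
  process D: level=2
    D->A: in-degree(A)=0, level(A)=3, enqueue
  process A: level=3
All levels: A:3, B:1, C:0, D:2
max level = 3

Answer: 3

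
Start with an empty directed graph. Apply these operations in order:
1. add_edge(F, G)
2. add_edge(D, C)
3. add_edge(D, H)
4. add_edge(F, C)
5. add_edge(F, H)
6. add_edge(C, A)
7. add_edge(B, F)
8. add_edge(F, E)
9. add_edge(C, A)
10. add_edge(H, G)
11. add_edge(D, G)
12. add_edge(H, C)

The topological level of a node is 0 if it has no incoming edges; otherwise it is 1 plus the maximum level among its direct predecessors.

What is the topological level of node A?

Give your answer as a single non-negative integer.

Answer: 4

Derivation:
Op 1: add_edge(F, G). Edges now: 1
Op 2: add_edge(D, C). Edges now: 2
Op 3: add_edge(D, H). Edges now: 3
Op 4: add_edge(F, C). Edges now: 4
Op 5: add_edge(F, H). Edges now: 5
Op 6: add_edge(C, A). Edges now: 6
Op 7: add_edge(B, F). Edges now: 7
Op 8: add_edge(F, E). Edges now: 8
Op 9: add_edge(C, A) (duplicate, no change). Edges now: 8
Op 10: add_edge(H, G). Edges now: 9
Op 11: add_edge(D, G). Edges now: 10
Op 12: add_edge(H, C). Edges now: 11
Compute levels (Kahn BFS):
  sources (in-degree 0): B, D
  process B: level=0
    B->F: in-degree(F)=0, level(F)=1, enqueue
  process D: level=0
    D->C: in-degree(C)=2, level(C)>=1
    D->G: in-degree(G)=2, level(G)>=1
    D->H: in-degree(H)=1, level(H)>=1
  process F: level=1
    F->C: in-degree(C)=1, level(C)>=2
    F->E: in-degree(E)=0, level(E)=2, enqueue
    F->G: in-degree(G)=1, level(G)>=2
    F->H: in-degree(H)=0, level(H)=2, enqueue
  process E: level=2
  process H: level=2
    H->C: in-degree(C)=0, level(C)=3, enqueue
    H->G: in-degree(G)=0, level(G)=3, enqueue
  process C: level=3
    C->A: in-degree(A)=0, level(A)=4, enqueue
  process G: level=3
  process A: level=4
All levels: A:4, B:0, C:3, D:0, E:2, F:1, G:3, H:2
level(A) = 4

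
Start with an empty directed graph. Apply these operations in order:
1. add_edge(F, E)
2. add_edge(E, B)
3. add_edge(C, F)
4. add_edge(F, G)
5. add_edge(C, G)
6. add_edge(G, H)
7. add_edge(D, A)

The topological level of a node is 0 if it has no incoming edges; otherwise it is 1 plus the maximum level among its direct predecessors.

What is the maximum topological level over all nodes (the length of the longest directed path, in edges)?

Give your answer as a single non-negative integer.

Op 1: add_edge(F, E). Edges now: 1
Op 2: add_edge(E, B). Edges now: 2
Op 3: add_edge(C, F). Edges now: 3
Op 4: add_edge(F, G). Edges now: 4
Op 5: add_edge(C, G). Edges now: 5
Op 6: add_edge(G, H). Edges now: 6
Op 7: add_edge(D, A). Edges now: 7
Compute levels (Kahn BFS):
  sources (in-degree 0): C, D
  process C: level=0
    C->F: in-degree(F)=0, level(F)=1, enqueue
    C->G: in-degree(G)=1, level(G)>=1
  process D: level=0
    D->A: in-degree(A)=0, level(A)=1, enqueue
  process F: level=1
    F->E: in-degree(E)=0, level(E)=2, enqueue
    F->G: in-degree(G)=0, level(G)=2, enqueue
  process A: level=1
  process E: level=2
    E->B: in-degree(B)=0, level(B)=3, enqueue
  process G: level=2
    G->H: in-degree(H)=0, level(H)=3, enqueue
  process B: level=3
  process H: level=3
All levels: A:1, B:3, C:0, D:0, E:2, F:1, G:2, H:3
max level = 3

Answer: 3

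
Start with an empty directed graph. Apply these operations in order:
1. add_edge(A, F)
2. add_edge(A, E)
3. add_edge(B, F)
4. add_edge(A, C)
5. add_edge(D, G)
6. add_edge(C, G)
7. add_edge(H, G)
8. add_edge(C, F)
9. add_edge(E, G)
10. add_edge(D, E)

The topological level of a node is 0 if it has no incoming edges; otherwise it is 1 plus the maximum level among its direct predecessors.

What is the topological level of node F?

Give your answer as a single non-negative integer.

Answer: 2

Derivation:
Op 1: add_edge(A, F). Edges now: 1
Op 2: add_edge(A, E). Edges now: 2
Op 3: add_edge(B, F). Edges now: 3
Op 4: add_edge(A, C). Edges now: 4
Op 5: add_edge(D, G). Edges now: 5
Op 6: add_edge(C, G). Edges now: 6
Op 7: add_edge(H, G). Edges now: 7
Op 8: add_edge(C, F). Edges now: 8
Op 9: add_edge(E, G). Edges now: 9
Op 10: add_edge(D, E). Edges now: 10
Compute levels (Kahn BFS):
  sources (in-degree 0): A, B, D, H
  process A: level=0
    A->C: in-degree(C)=0, level(C)=1, enqueue
    A->E: in-degree(E)=1, level(E)>=1
    A->F: in-degree(F)=2, level(F)>=1
  process B: level=0
    B->F: in-degree(F)=1, level(F)>=1
  process D: level=0
    D->E: in-degree(E)=0, level(E)=1, enqueue
    D->G: in-degree(G)=3, level(G)>=1
  process H: level=0
    H->G: in-degree(G)=2, level(G)>=1
  process C: level=1
    C->F: in-degree(F)=0, level(F)=2, enqueue
    C->G: in-degree(G)=1, level(G)>=2
  process E: level=1
    E->G: in-degree(G)=0, level(G)=2, enqueue
  process F: level=2
  process G: level=2
All levels: A:0, B:0, C:1, D:0, E:1, F:2, G:2, H:0
level(F) = 2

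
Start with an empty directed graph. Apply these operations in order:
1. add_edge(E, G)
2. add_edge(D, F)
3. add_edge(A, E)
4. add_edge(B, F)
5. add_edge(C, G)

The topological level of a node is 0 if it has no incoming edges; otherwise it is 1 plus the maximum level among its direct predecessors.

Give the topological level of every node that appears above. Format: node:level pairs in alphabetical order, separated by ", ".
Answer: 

Answer: A:0, B:0, C:0, D:0, E:1, F:1, G:2

Derivation:
Op 1: add_edge(E, G). Edges now: 1
Op 2: add_edge(D, F). Edges now: 2
Op 3: add_edge(A, E). Edges now: 3
Op 4: add_edge(B, F). Edges now: 4
Op 5: add_edge(C, G). Edges now: 5
Compute levels (Kahn BFS):
  sources (in-degree 0): A, B, C, D
  process A: level=0
    A->E: in-degree(E)=0, level(E)=1, enqueue
  process B: level=0
    B->F: in-degree(F)=1, level(F)>=1
  process C: level=0
    C->G: in-degree(G)=1, level(G)>=1
  process D: level=0
    D->F: in-degree(F)=0, level(F)=1, enqueue
  process E: level=1
    E->G: in-degree(G)=0, level(G)=2, enqueue
  process F: level=1
  process G: level=2
All levels: A:0, B:0, C:0, D:0, E:1, F:1, G:2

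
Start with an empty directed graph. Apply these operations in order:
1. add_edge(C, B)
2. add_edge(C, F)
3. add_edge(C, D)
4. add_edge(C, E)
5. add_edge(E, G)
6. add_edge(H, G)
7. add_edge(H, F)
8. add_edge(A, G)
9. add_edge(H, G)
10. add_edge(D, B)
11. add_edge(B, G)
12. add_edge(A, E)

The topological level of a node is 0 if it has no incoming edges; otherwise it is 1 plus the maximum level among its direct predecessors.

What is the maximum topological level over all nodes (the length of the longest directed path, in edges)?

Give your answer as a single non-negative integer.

Answer: 3

Derivation:
Op 1: add_edge(C, B). Edges now: 1
Op 2: add_edge(C, F). Edges now: 2
Op 3: add_edge(C, D). Edges now: 3
Op 4: add_edge(C, E). Edges now: 4
Op 5: add_edge(E, G). Edges now: 5
Op 6: add_edge(H, G). Edges now: 6
Op 7: add_edge(H, F). Edges now: 7
Op 8: add_edge(A, G). Edges now: 8
Op 9: add_edge(H, G) (duplicate, no change). Edges now: 8
Op 10: add_edge(D, B). Edges now: 9
Op 11: add_edge(B, G). Edges now: 10
Op 12: add_edge(A, E). Edges now: 11
Compute levels (Kahn BFS):
  sources (in-degree 0): A, C, H
  process A: level=0
    A->E: in-degree(E)=1, level(E)>=1
    A->G: in-degree(G)=3, level(G)>=1
  process C: level=0
    C->B: in-degree(B)=1, level(B)>=1
    C->D: in-degree(D)=0, level(D)=1, enqueue
    C->E: in-degree(E)=0, level(E)=1, enqueue
    C->F: in-degree(F)=1, level(F)>=1
  process H: level=0
    H->F: in-degree(F)=0, level(F)=1, enqueue
    H->G: in-degree(G)=2, level(G)>=1
  process D: level=1
    D->B: in-degree(B)=0, level(B)=2, enqueue
  process E: level=1
    E->G: in-degree(G)=1, level(G)>=2
  process F: level=1
  process B: level=2
    B->G: in-degree(G)=0, level(G)=3, enqueue
  process G: level=3
All levels: A:0, B:2, C:0, D:1, E:1, F:1, G:3, H:0
max level = 3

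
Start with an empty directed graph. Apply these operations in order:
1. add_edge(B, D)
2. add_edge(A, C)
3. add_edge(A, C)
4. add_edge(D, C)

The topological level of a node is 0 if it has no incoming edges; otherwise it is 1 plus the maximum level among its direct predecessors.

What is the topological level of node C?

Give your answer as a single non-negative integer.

Op 1: add_edge(B, D). Edges now: 1
Op 2: add_edge(A, C). Edges now: 2
Op 3: add_edge(A, C) (duplicate, no change). Edges now: 2
Op 4: add_edge(D, C). Edges now: 3
Compute levels (Kahn BFS):
  sources (in-degree 0): A, B
  process A: level=0
    A->C: in-degree(C)=1, level(C)>=1
  process B: level=0
    B->D: in-degree(D)=0, level(D)=1, enqueue
  process D: level=1
    D->C: in-degree(C)=0, level(C)=2, enqueue
  process C: level=2
All levels: A:0, B:0, C:2, D:1
level(C) = 2

Answer: 2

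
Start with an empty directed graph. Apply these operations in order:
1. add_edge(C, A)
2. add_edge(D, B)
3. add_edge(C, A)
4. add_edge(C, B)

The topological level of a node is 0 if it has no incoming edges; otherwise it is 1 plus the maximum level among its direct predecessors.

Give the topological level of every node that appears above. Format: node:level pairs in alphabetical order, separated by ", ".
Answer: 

Op 1: add_edge(C, A). Edges now: 1
Op 2: add_edge(D, B). Edges now: 2
Op 3: add_edge(C, A) (duplicate, no change). Edges now: 2
Op 4: add_edge(C, B). Edges now: 3
Compute levels (Kahn BFS):
  sources (in-degree 0): C, D
  process C: level=0
    C->A: in-degree(A)=0, level(A)=1, enqueue
    C->B: in-degree(B)=1, level(B)>=1
  process D: level=0
    D->B: in-degree(B)=0, level(B)=1, enqueue
  process A: level=1
  process B: level=1
All levels: A:1, B:1, C:0, D:0

Answer: A:1, B:1, C:0, D:0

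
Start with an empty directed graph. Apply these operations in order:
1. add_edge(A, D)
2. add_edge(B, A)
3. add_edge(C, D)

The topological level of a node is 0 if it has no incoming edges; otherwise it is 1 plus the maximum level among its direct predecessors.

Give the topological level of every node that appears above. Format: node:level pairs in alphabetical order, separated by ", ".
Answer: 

Op 1: add_edge(A, D). Edges now: 1
Op 2: add_edge(B, A). Edges now: 2
Op 3: add_edge(C, D). Edges now: 3
Compute levels (Kahn BFS):
  sources (in-degree 0): B, C
  process B: level=0
    B->A: in-degree(A)=0, level(A)=1, enqueue
  process C: level=0
    C->D: in-degree(D)=1, level(D)>=1
  process A: level=1
    A->D: in-degree(D)=0, level(D)=2, enqueue
  process D: level=2
All levels: A:1, B:0, C:0, D:2

Answer: A:1, B:0, C:0, D:2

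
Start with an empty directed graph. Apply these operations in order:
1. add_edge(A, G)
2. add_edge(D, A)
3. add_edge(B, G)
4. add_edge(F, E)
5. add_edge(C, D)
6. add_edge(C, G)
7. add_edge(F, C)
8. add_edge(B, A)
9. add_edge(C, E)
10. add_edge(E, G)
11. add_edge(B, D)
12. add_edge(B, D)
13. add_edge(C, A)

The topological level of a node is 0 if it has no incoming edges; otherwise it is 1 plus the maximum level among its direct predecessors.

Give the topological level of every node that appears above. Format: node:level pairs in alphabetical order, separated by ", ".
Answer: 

Op 1: add_edge(A, G). Edges now: 1
Op 2: add_edge(D, A). Edges now: 2
Op 3: add_edge(B, G). Edges now: 3
Op 4: add_edge(F, E). Edges now: 4
Op 5: add_edge(C, D). Edges now: 5
Op 6: add_edge(C, G). Edges now: 6
Op 7: add_edge(F, C). Edges now: 7
Op 8: add_edge(B, A). Edges now: 8
Op 9: add_edge(C, E). Edges now: 9
Op 10: add_edge(E, G). Edges now: 10
Op 11: add_edge(B, D). Edges now: 11
Op 12: add_edge(B, D) (duplicate, no change). Edges now: 11
Op 13: add_edge(C, A). Edges now: 12
Compute levels (Kahn BFS):
  sources (in-degree 0): B, F
  process B: level=0
    B->A: in-degree(A)=2, level(A)>=1
    B->D: in-degree(D)=1, level(D)>=1
    B->G: in-degree(G)=3, level(G)>=1
  process F: level=0
    F->C: in-degree(C)=0, level(C)=1, enqueue
    F->E: in-degree(E)=1, level(E)>=1
  process C: level=1
    C->A: in-degree(A)=1, level(A)>=2
    C->D: in-degree(D)=0, level(D)=2, enqueue
    C->E: in-degree(E)=0, level(E)=2, enqueue
    C->G: in-degree(G)=2, level(G)>=2
  process D: level=2
    D->A: in-degree(A)=0, level(A)=3, enqueue
  process E: level=2
    E->G: in-degree(G)=1, level(G)>=3
  process A: level=3
    A->G: in-degree(G)=0, level(G)=4, enqueue
  process G: level=4
All levels: A:3, B:0, C:1, D:2, E:2, F:0, G:4

Answer: A:3, B:0, C:1, D:2, E:2, F:0, G:4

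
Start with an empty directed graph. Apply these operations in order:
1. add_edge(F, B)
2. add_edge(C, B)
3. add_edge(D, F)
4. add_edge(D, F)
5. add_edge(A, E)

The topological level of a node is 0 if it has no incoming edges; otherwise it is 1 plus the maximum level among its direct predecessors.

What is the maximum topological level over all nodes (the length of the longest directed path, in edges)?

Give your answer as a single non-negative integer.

Op 1: add_edge(F, B). Edges now: 1
Op 2: add_edge(C, B). Edges now: 2
Op 3: add_edge(D, F). Edges now: 3
Op 4: add_edge(D, F) (duplicate, no change). Edges now: 3
Op 5: add_edge(A, E). Edges now: 4
Compute levels (Kahn BFS):
  sources (in-degree 0): A, C, D
  process A: level=0
    A->E: in-degree(E)=0, level(E)=1, enqueue
  process C: level=0
    C->B: in-degree(B)=1, level(B)>=1
  process D: level=0
    D->F: in-degree(F)=0, level(F)=1, enqueue
  process E: level=1
  process F: level=1
    F->B: in-degree(B)=0, level(B)=2, enqueue
  process B: level=2
All levels: A:0, B:2, C:0, D:0, E:1, F:1
max level = 2

Answer: 2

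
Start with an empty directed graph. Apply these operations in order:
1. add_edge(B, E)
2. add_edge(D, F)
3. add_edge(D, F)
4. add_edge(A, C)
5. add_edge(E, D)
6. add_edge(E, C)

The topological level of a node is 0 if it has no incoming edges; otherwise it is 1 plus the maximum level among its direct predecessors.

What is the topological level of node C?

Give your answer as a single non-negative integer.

Answer: 2

Derivation:
Op 1: add_edge(B, E). Edges now: 1
Op 2: add_edge(D, F). Edges now: 2
Op 3: add_edge(D, F) (duplicate, no change). Edges now: 2
Op 4: add_edge(A, C). Edges now: 3
Op 5: add_edge(E, D). Edges now: 4
Op 6: add_edge(E, C). Edges now: 5
Compute levels (Kahn BFS):
  sources (in-degree 0): A, B
  process A: level=0
    A->C: in-degree(C)=1, level(C)>=1
  process B: level=0
    B->E: in-degree(E)=0, level(E)=1, enqueue
  process E: level=1
    E->C: in-degree(C)=0, level(C)=2, enqueue
    E->D: in-degree(D)=0, level(D)=2, enqueue
  process C: level=2
  process D: level=2
    D->F: in-degree(F)=0, level(F)=3, enqueue
  process F: level=3
All levels: A:0, B:0, C:2, D:2, E:1, F:3
level(C) = 2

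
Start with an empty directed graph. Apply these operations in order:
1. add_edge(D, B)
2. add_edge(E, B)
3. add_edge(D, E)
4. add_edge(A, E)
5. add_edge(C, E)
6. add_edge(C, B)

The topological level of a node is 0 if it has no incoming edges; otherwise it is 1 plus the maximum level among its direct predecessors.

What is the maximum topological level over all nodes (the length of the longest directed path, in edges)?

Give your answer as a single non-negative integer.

Answer: 2

Derivation:
Op 1: add_edge(D, B). Edges now: 1
Op 2: add_edge(E, B). Edges now: 2
Op 3: add_edge(D, E). Edges now: 3
Op 4: add_edge(A, E). Edges now: 4
Op 5: add_edge(C, E). Edges now: 5
Op 6: add_edge(C, B). Edges now: 6
Compute levels (Kahn BFS):
  sources (in-degree 0): A, C, D
  process A: level=0
    A->E: in-degree(E)=2, level(E)>=1
  process C: level=0
    C->B: in-degree(B)=2, level(B)>=1
    C->E: in-degree(E)=1, level(E)>=1
  process D: level=0
    D->B: in-degree(B)=1, level(B)>=1
    D->E: in-degree(E)=0, level(E)=1, enqueue
  process E: level=1
    E->B: in-degree(B)=0, level(B)=2, enqueue
  process B: level=2
All levels: A:0, B:2, C:0, D:0, E:1
max level = 2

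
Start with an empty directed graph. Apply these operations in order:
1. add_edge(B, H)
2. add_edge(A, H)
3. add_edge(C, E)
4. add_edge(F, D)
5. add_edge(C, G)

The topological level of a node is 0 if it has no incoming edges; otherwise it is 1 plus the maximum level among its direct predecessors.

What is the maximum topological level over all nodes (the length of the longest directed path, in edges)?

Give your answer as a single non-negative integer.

Op 1: add_edge(B, H). Edges now: 1
Op 2: add_edge(A, H). Edges now: 2
Op 3: add_edge(C, E). Edges now: 3
Op 4: add_edge(F, D). Edges now: 4
Op 5: add_edge(C, G). Edges now: 5
Compute levels (Kahn BFS):
  sources (in-degree 0): A, B, C, F
  process A: level=0
    A->H: in-degree(H)=1, level(H)>=1
  process B: level=0
    B->H: in-degree(H)=0, level(H)=1, enqueue
  process C: level=0
    C->E: in-degree(E)=0, level(E)=1, enqueue
    C->G: in-degree(G)=0, level(G)=1, enqueue
  process F: level=0
    F->D: in-degree(D)=0, level(D)=1, enqueue
  process H: level=1
  process E: level=1
  process G: level=1
  process D: level=1
All levels: A:0, B:0, C:0, D:1, E:1, F:0, G:1, H:1
max level = 1

Answer: 1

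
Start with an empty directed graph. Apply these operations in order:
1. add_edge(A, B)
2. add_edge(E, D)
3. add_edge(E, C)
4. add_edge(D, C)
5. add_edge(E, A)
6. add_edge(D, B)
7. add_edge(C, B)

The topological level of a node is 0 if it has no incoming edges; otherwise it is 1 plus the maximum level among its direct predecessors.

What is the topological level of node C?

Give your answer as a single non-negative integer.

Answer: 2

Derivation:
Op 1: add_edge(A, B). Edges now: 1
Op 2: add_edge(E, D). Edges now: 2
Op 3: add_edge(E, C). Edges now: 3
Op 4: add_edge(D, C). Edges now: 4
Op 5: add_edge(E, A). Edges now: 5
Op 6: add_edge(D, B). Edges now: 6
Op 7: add_edge(C, B). Edges now: 7
Compute levels (Kahn BFS):
  sources (in-degree 0): E
  process E: level=0
    E->A: in-degree(A)=0, level(A)=1, enqueue
    E->C: in-degree(C)=1, level(C)>=1
    E->D: in-degree(D)=0, level(D)=1, enqueue
  process A: level=1
    A->B: in-degree(B)=2, level(B)>=2
  process D: level=1
    D->B: in-degree(B)=1, level(B)>=2
    D->C: in-degree(C)=0, level(C)=2, enqueue
  process C: level=2
    C->B: in-degree(B)=0, level(B)=3, enqueue
  process B: level=3
All levels: A:1, B:3, C:2, D:1, E:0
level(C) = 2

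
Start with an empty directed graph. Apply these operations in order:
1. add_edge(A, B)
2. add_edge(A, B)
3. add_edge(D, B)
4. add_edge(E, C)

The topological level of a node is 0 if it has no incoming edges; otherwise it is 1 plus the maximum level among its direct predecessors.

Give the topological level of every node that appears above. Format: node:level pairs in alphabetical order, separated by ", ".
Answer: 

Op 1: add_edge(A, B). Edges now: 1
Op 2: add_edge(A, B) (duplicate, no change). Edges now: 1
Op 3: add_edge(D, B). Edges now: 2
Op 4: add_edge(E, C). Edges now: 3
Compute levels (Kahn BFS):
  sources (in-degree 0): A, D, E
  process A: level=0
    A->B: in-degree(B)=1, level(B)>=1
  process D: level=0
    D->B: in-degree(B)=0, level(B)=1, enqueue
  process E: level=0
    E->C: in-degree(C)=0, level(C)=1, enqueue
  process B: level=1
  process C: level=1
All levels: A:0, B:1, C:1, D:0, E:0

Answer: A:0, B:1, C:1, D:0, E:0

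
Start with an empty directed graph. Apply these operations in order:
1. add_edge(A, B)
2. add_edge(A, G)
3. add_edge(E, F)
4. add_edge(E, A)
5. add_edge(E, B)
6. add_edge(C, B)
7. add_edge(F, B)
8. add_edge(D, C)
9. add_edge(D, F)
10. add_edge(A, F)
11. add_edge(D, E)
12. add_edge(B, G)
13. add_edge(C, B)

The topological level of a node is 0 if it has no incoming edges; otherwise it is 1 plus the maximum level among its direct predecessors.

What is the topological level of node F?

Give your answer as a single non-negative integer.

Op 1: add_edge(A, B). Edges now: 1
Op 2: add_edge(A, G). Edges now: 2
Op 3: add_edge(E, F). Edges now: 3
Op 4: add_edge(E, A). Edges now: 4
Op 5: add_edge(E, B). Edges now: 5
Op 6: add_edge(C, B). Edges now: 6
Op 7: add_edge(F, B). Edges now: 7
Op 8: add_edge(D, C). Edges now: 8
Op 9: add_edge(D, F). Edges now: 9
Op 10: add_edge(A, F). Edges now: 10
Op 11: add_edge(D, E). Edges now: 11
Op 12: add_edge(B, G). Edges now: 12
Op 13: add_edge(C, B) (duplicate, no change). Edges now: 12
Compute levels (Kahn BFS):
  sources (in-degree 0): D
  process D: level=0
    D->C: in-degree(C)=0, level(C)=1, enqueue
    D->E: in-degree(E)=0, level(E)=1, enqueue
    D->F: in-degree(F)=2, level(F)>=1
  process C: level=1
    C->B: in-degree(B)=3, level(B)>=2
  process E: level=1
    E->A: in-degree(A)=0, level(A)=2, enqueue
    E->B: in-degree(B)=2, level(B)>=2
    E->F: in-degree(F)=1, level(F)>=2
  process A: level=2
    A->B: in-degree(B)=1, level(B)>=3
    A->F: in-degree(F)=0, level(F)=3, enqueue
    A->G: in-degree(G)=1, level(G)>=3
  process F: level=3
    F->B: in-degree(B)=0, level(B)=4, enqueue
  process B: level=4
    B->G: in-degree(G)=0, level(G)=5, enqueue
  process G: level=5
All levels: A:2, B:4, C:1, D:0, E:1, F:3, G:5
level(F) = 3

Answer: 3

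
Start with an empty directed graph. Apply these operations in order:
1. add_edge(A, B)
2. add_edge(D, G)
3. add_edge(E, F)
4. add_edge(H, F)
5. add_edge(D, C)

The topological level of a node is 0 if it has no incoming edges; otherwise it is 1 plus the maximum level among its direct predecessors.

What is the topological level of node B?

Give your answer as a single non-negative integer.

Answer: 1

Derivation:
Op 1: add_edge(A, B). Edges now: 1
Op 2: add_edge(D, G). Edges now: 2
Op 3: add_edge(E, F). Edges now: 3
Op 4: add_edge(H, F). Edges now: 4
Op 5: add_edge(D, C). Edges now: 5
Compute levels (Kahn BFS):
  sources (in-degree 0): A, D, E, H
  process A: level=0
    A->B: in-degree(B)=0, level(B)=1, enqueue
  process D: level=0
    D->C: in-degree(C)=0, level(C)=1, enqueue
    D->G: in-degree(G)=0, level(G)=1, enqueue
  process E: level=0
    E->F: in-degree(F)=1, level(F)>=1
  process H: level=0
    H->F: in-degree(F)=0, level(F)=1, enqueue
  process B: level=1
  process C: level=1
  process G: level=1
  process F: level=1
All levels: A:0, B:1, C:1, D:0, E:0, F:1, G:1, H:0
level(B) = 1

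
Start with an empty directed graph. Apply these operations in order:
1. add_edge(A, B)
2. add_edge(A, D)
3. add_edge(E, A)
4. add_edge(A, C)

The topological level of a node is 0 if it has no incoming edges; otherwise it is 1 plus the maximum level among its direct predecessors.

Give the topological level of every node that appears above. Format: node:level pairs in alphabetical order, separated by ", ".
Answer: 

Op 1: add_edge(A, B). Edges now: 1
Op 2: add_edge(A, D). Edges now: 2
Op 3: add_edge(E, A). Edges now: 3
Op 4: add_edge(A, C). Edges now: 4
Compute levels (Kahn BFS):
  sources (in-degree 0): E
  process E: level=0
    E->A: in-degree(A)=0, level(A)=1, enqueue
  process A: level=1
    A->B: in-degree(B)=0, level(B)=2, enqueue
    A->C: in-degree(C)=0, level(C)=2, enqueue
    A->D: in-degree(D)=0, level(D)=2, enqueue
  process B: level=2
  process C: level=2
  process D: level=2
All levels: A:1, B:2, C:2, D:2, E:0

Answer: A:1, B:2, C:2, D:2, E:0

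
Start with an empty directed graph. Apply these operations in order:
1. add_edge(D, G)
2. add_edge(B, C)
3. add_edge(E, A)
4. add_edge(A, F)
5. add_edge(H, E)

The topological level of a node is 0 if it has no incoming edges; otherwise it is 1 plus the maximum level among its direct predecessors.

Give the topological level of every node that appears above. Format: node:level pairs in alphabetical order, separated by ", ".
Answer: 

Answer: A:2, B:0, C:1, D:0, E:1, F:3, G:1, H:0

Derivation:
Op 1: add_edge(D, G). Edges now: 1
Op 2: add_edge(B, C). Edges now: 2
Op 3: add_edge(E, A). Edges now: 3
Op 4: add_edge(A, F). Edges now: 4
Op 5: add_edge(H, E). Edges now: 5
Compute levels (Kahn BFS):
  sources (in-degree 0): B, D, H
  process B: level=0
    B->C: in-degree(C)=0, level(C)=1, enqueue
  process D: level=0
    D->G: in-degree(G)=0, level(G)=1, enqueue
  process H: level=0
    H->E: in-degree(E)=0, level(E)=1, enqueue
  process C: level=1
  process G: level=1
  process E: level=1
    E->A: in-degree(A)=0, level(A)=2, enqueue
  process A: level=2
    A->F: in-degree(F)=0, level(F)=3, enqueue
  process F: level=3
All levels: A:2, B:0, C:1, D:0, E:1, F:3, G:1, H:0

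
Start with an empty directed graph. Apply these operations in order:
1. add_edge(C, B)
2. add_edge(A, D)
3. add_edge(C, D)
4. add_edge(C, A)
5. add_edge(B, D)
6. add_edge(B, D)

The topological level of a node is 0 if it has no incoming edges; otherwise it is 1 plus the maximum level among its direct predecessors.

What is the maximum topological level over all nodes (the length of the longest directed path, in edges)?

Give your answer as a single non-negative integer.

Op 1: add_edge(C, B). Edges now: 1
Op 2: add_edge(A, D). Edges now: 2
Op 3: add_edge(C, D). Edges now: 3
Op 4: add_edge(C, A). Edges now: 4
Op 5: add_edge(B, D). Edges now: 5
Op 6: add_edge(B, D) (duplicate, no change). Edges now: 5
Compute levels (Kahn BFS):
  sources (in-degree 0): C
  process C: level=0
    C->A: in-degree(A)=0, level(A)=1, enqueue
    C->B: in-degree(B)=0, level(B)=1, enqueue
    C->D: in-degree(D)=2, level(D)>=1
  process A: level=1
    A->D: in-degree(D)=1, level(D)>=2
  process B: level=1
    B->D: in-degree(D)=0, level(D)=2, enqueue
  process D: level=2
All levels: A:1, B:1, C:0, D:2
max level = 2

Answer: 2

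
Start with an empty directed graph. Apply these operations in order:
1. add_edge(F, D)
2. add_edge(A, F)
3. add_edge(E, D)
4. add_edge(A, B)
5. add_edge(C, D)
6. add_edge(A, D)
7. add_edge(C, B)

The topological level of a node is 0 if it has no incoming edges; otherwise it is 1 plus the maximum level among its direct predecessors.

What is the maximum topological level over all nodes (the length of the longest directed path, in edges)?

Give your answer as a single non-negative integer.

Op 1: add_edge(F, D). Edges now: 1
Op 2: add_edge(A, F). Edges now: 2
Op 3: add_edge(E, D). Edges now: 3
Op 4: add_edge(A, B). Edges now: 4
Op 5: add_edge(C, D). Edges now: 5
Op 6: add_edge(A, D). Edges now: 6
Op 7: add_edge(C, B). Edges now: 7
Compute levels (Kahn BFS):
  sources (in-degree 0): A, C, E
  process A: level=0
    A->B: in-degree(B)=1, level(B)>=1
    A->D: in-degree(D)=3, level(D)>=1
    A->F: in-degree(F)=0, level(F)=1, enqueue
  process C: level=0
    C->B: in-degree(B)=0, level(B)=1, enqueue
    C->D: in-degree(D)=2, level(D)>=1
  process E: level=0
    E->D: in-degree(D)=1, level(D)>=1
  process F: level=1
    F->D: in-degree(D)=0, level(D)=2, enqueue
  process B: level=1
  process D: level=2
All levels: A:0, B:1, C:0, D:2, E:0, F:1
max level = 2

Answer: 2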